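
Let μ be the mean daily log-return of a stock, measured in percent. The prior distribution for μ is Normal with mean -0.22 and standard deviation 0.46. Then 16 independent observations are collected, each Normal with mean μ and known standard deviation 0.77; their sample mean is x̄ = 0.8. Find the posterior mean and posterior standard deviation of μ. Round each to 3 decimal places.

Posterior mean ≈ 0.648; posterior SD ≈ 0.178

With known σ, the Normal prior is conjugate. Weight on the data is w = (n/σ²)/(n/σ² + 1/τ₀²) = 26.9860/(26.9860+4.72590) = 0.85097.
Posterior mean = w·x̄ + (1−w)·μ₀ = 0.85097·0.8 + 0.14903·-0.22 = 0.648. Posterior variance = 1/(26.9860+4.72590) = 0.0315339, so SD = 0.178.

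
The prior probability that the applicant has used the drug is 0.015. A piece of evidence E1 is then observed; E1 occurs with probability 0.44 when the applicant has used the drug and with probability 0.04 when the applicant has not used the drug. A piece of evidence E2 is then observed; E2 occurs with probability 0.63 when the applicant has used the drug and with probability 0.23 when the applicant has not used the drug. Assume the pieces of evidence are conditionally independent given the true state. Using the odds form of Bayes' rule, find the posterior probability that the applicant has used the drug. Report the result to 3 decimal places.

Prior odds = 0.015/(1−0.015) = 0.015228.
Likelihood ratio for E1 = 0.44/0.04 = 11.000.
Likelihood ratio for E2 = 0.63/0.23 = 2.7391.
Posterior odds = prior odds × LR₁ × LR₂ = 0.45884.
Posterior probability = odds/(1+odds) = 0.45884/1.4588 = 0.315.

Posterior probability ≈ 0.315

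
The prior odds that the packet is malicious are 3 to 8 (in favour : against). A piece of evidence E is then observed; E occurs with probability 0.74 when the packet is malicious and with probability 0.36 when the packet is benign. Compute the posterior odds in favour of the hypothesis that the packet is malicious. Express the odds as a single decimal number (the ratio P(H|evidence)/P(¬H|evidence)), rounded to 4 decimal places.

Posterior odds ≈ 0.7708

Prior odds = 3/8 = 0.37500.
Likelihood ratio for E = 0.74/0.36 = 2.0556.
Posterior odds = prior odds × LR = 0.77083.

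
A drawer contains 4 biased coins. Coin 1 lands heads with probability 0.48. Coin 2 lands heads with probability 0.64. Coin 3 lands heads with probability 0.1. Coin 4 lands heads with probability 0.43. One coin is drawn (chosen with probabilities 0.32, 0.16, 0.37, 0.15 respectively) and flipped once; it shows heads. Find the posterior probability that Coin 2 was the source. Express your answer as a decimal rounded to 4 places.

Posterior probability ≈ 0.2864

Tabulate prior·likelihood by source: [1] prior 0.32, lik 0.48, product 0.1536; [2] prior 0.16, lik 0.64, product 0.1024; [3] prior 0.37, lik 0.1, product 0.03700; [4] prior 0.15, lik 0.43, product 0.06450.
Normalizing constant = 0.35750; the posterior for Coin 2 is its product over the sum, 0.1024/0.35750 = 0.2864.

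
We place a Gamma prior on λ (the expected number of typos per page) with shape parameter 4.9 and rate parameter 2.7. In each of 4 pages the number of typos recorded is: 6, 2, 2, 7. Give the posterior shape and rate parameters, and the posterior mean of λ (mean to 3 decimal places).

Total count ∑xᵢ = 17 over n = 4 pages.
Gamma is conjugate to the Poisson likelihood: posterior is Gamma(shape = 4.9+17 = 21.9, rate = 2.7+4 = 6.7).
Posterior mean = shape/rate = 21.9/6.7 = 3.269.

Posterior: Gamma(shape=21.9, rate=6.7); mean ≈ 3.269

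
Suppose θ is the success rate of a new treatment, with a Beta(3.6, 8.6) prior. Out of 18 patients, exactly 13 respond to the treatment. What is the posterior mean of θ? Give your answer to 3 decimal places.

Posterior mean ≈ 0.550

Observing 13 successes and 5 failures updates Beta(3.6, 8.6) by adding the success and failure counts to the two shape parameters: α = 3.6+13 = 16.6, β = 8.6+5 = 13.6.
Posterior mean = α/(α+β) = 16.6/30.2 = 0.550.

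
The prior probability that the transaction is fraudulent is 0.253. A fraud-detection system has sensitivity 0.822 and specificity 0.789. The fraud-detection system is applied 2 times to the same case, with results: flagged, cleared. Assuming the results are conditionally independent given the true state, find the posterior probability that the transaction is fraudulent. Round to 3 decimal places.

Let H be the event that the transaction is fraudulent; start with P(H) = 0.253. P('flagged'|H) = 0.822, P('flagged'|¬H) = 0.211.
Update on result 1 ('flagged'): P(H) ← 0.822·0.2530 / (0.822·0.2530 + 0.211·0.7470) = 0.20797/0.36558 = 0.5689.
Update on result 2 ('cleared'): P(H) ← 0.178·0.5689 / (0.178·0.5689 + 0.789·0.4311) = 0.10126/0.44143 = 0.2294.

Posterior P(H) ≈ 0.229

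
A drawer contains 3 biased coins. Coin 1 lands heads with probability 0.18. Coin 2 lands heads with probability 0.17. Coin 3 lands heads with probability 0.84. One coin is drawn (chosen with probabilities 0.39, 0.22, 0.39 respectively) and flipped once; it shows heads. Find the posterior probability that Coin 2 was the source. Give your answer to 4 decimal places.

Posterior probability ≈ 0.0859

P(heads|C1) = 0.18; P(heads|C2) = 0.17; P(heads|C3) = 0.84.
Prior × likelihood for each source: 0.39·0.18=0.07020, 0.22·0.17=0.03740, 0.39·0.84=0.3276. Summing gives P(heads) = 0.43520.
P(Coin 2 | heads) = 0.03740 / 0.43520 = 0.0859.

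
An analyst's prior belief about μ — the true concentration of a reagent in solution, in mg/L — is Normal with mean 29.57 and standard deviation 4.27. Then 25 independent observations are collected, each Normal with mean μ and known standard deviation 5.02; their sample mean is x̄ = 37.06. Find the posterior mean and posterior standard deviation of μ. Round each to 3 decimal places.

With known σ, the Normal prior is conjugate. Weight on the data is w = (n/σ²)/(n/σ² + 1/τ₀²) = 0.992048/(0.992048+0.0548459) = 0.94761.
Posterior mean = w·x̄ + (1−w)·μ₀ = 0.94761·37.06 + 0.052389·29.57 = 36.668. Posterior variance = 1/(0.992048+0.0548459) = 0.955207, so SD = 0.977.

Posterior mean ≈ 36.668; posterior SD ≈ 0.977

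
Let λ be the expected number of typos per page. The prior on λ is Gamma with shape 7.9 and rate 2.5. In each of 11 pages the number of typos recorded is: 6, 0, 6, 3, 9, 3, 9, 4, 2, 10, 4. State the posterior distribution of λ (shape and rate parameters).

The Poisson likelihood adds the total count to the shape and the number of exposure periods to the rate. Here ∑xᵢ = 56 and n = 11, so shape 7.9→63.9 and rate 2.5→13.5.

Posterior: Gamma(shape=63.9, rate=13.5)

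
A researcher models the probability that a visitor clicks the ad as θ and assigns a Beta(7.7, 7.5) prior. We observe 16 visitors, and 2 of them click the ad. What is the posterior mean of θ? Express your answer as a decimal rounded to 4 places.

The binomial likelihood is conjugate to the Beta prior: with 2 successes and 14 failures, the posterior is Beta(7.7+2, 7.5+14) = Beta(9.7, 21.5).
E[θ | data] = 9.7/(9.7+21.5) = 0.3109.

Posterior mean ≈ 0.3109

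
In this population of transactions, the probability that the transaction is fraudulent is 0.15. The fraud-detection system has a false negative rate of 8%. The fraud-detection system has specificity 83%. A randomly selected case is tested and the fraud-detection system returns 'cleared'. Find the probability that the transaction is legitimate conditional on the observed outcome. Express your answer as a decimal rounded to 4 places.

P(¬H | E) ≈ 0.9833

Write H for 'the transaction is fraudulent'. Prior odds H:¬H = 0.15/0.85 = 0.17647. For the 'cleared' outcome, the likelihood ratio is 0.08/0.83 = 0.096386.
Posterior odds = 0.17647 × 0.096386 = 0.017009, so P(H|E) = 0.017009/(1+0.017009) = 0.0167. Then P(¬H|E) = 1 − 0.0167 = 0.9833.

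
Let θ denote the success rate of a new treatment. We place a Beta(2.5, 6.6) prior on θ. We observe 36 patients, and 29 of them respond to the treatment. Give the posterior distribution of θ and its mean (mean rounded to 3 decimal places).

The binomial likelihood is conjugate to the Beta prior: with 29 successes and 7 failures, the posterior is Beta(2.5+29, 6.6+7) = Beta(31.5, 13.6).
Posterior mean = α/(α+β) = 31.5/45.1 = 0.698.

Posterior: Beta(31.5, 13.6); mean ≈ 0.698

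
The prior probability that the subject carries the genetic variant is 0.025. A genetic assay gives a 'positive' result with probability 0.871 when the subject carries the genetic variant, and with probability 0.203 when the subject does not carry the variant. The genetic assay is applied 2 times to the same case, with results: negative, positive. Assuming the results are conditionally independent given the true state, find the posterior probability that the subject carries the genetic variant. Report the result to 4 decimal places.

Let H be the event that the subject carries the genetic variant; start with P(H) = 0.025. P('positive'|H) = 0.871, P('positive'|¬H) = 0.203.
Update on result 1 ('negative'): P(H) ← 0.129·0.0250 / (0.129·0.0250 + 0.797·0.9750) = 0.0032250/0.78030 = 0.0041.
Update on result 2 ('positive'): P(H) ← 0.871·0.0041 / (0.871·0.0041 + 0.203·0.9959) = 0.0035999/0.20576 = 0.0175.

Posterior P(H) ≈ 0.0175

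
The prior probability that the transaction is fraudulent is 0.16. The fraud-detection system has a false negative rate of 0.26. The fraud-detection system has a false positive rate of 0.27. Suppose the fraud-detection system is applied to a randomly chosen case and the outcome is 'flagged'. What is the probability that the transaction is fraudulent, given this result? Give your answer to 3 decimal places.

P(H | E) ≈ 0.343

Let H be the event that the transaction is fraudulent. P(H) = 0.16, so P(¬H) = 0.84. With E the 'flagged' result, P(E|H) = 0.74 and P(E|¬H) = 0.27.
P(E) = 0.74·0.16 + 0.27·0.84 = 0.11840 + 0.22680 = 0.34520.
By Bayes' theorem, P(H|E) = 0.11840 / 0.34520 = 0.343.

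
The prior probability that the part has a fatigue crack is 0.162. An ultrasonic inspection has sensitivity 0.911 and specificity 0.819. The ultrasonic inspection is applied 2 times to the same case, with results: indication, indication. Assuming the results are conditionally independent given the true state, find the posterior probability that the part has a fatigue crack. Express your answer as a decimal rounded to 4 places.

Posterior P(H) ≈ 0.8304

With H the event that the part has a fatigue crack, the joint likelihood of the observed sequence is P(data|H) = 0.911·0.911 = 0.82992 and P(data|¬H) = 0.181·0.181 = 0.032761.
Bayes: P(H|data) = 0.162·0.82992 / (0.162·0.82992 + 0.838·0.032761) = 0.13445/0.16190 = 0.8304.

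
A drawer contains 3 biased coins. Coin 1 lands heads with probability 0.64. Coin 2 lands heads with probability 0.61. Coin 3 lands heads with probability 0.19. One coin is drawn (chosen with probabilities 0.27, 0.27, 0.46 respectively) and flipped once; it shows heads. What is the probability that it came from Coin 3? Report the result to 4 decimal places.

Posterior probability ≈ 0.2057

P(heads|C1) = 0.64; P(heads|C2) = 0.61; P(heads|C3) = 0.19.
Prior × likelihood for each source: 0.27·0.64=0.1728, 0.27·0.61=0.1647, 0.46·0.19=0.08740. Summing gives P(heads) = 0.42490.
P(Coin 3 | heads) = 0.08740 / 0.42490 = 0.2057.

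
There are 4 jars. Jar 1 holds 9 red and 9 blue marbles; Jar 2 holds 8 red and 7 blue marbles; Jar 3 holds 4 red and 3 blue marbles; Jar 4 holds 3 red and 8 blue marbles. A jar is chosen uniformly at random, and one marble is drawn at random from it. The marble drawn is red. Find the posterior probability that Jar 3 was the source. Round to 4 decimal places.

Posterior probability ≈ 0.3044

P(red|Jar 1) = 0.5; P(red|Jar 2) = 0.5333; P(red|Jar 3) = 0.5714; P(red|Jar 4) = 0.2727.
Prior × likelihood for each source: 0.25·0.5=0.1250, 0.25·0.5333=0.1333, 0.25·0.5714=0.1429, 0.25·0.2727=0.06818. Summing gives P(red) = 0.46937.
P(Jar 3 | red) = 0.1429 / 0.46937 = 0.3044.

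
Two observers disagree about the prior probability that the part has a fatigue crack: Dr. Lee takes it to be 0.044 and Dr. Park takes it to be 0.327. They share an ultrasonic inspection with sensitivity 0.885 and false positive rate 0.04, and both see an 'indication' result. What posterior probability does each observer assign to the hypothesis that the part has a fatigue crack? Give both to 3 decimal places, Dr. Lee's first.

Dr. Lee: 0.505; Dr. Park: 0.915

The likelihood ratio for an 'indication' result is 0.885/0.04 = 22.125.
Dr. Lee: prior odds 0.044/0.956 = 0.046025; posterior odds 1.0183; posterior probability 0.505.
Dr. Park: prior odds 0.327/0.673 = 0.48588; posterior odds 10.750; posterior probability 0.915.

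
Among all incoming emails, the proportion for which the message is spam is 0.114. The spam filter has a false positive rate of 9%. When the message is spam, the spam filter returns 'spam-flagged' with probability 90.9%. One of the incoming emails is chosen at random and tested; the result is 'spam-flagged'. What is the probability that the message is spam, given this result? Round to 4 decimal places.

Write H for 'the message is spam'. Prior odds H:¬H = 0.114/0.886 = 0.12867. For the 'spam-flagged' outcome, the likelihood ratio is 0.909/0.09 = 10.100.
Posterior odds = 0.12867 × 10.100 = 1.2995, so P(H|E) = 1.2995/(1+1.2995) = 0.5651.

P(H | E) ≈ 0.5651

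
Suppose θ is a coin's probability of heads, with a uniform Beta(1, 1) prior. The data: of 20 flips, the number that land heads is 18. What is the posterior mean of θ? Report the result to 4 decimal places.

The binomial likelihood is conjugate to the Beta prior: with 18 successes and 2 failures, the posterior is Beta(1+18, 1+2) = Beta(19, 3).
Posterior mean = α/(α+β) = 19/22 = 0.8636.

Posterior mean ≈ 0.8636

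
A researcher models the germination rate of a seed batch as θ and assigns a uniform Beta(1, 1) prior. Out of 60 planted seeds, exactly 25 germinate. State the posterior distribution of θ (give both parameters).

Posterior: Beta(26, 36)

The binomial likelihood is conjugate to the Beta prior: with 25 successes and 35 failures, the posterior is Beta(1+25, 1+35) = Beta(26, 36).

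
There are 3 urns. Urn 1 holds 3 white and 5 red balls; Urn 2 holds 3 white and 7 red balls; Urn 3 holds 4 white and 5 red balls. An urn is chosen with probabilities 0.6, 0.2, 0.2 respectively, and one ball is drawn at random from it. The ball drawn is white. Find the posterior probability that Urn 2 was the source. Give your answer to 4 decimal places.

Posterior probability ≈ 0.1605

P(white|Urn 1) = 0.375; P(white|Urn 2) = 0.3; P(white|Urn 3) = 0.4444.
Prior × likelihood for each source: 0.6·0.375=0.2250, 0.2·0.3=0.06000, 0.2·0.4444=0.08889. Summing gives P(white) = 0.37389.
P(Urn 2 | white) = 0.06000 / 0.37389 = 0.1605.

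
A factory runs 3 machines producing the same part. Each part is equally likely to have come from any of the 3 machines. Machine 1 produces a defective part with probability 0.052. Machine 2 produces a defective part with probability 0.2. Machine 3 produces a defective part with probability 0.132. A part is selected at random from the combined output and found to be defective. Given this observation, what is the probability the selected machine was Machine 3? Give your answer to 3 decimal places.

P(defective|M1) = 0.052; P(defective|M2) = 0.2; P(defective|M3) = 0.132.
Prior × likelihood for each source: 0.333333·0.052=0.01733, 0.333333·0.2=0.06667, 0.333333·0.132=0.04400. Summing gives P(defective) = 0.12800.
P(Machine 3 | defective) = 0.04400 / 0.12800 = 0.344.

Posterior probability ≈ 0.344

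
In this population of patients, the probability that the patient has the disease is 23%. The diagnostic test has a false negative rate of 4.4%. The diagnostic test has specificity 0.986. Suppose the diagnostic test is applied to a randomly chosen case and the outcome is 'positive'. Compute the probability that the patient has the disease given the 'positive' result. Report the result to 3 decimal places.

P(H | E) ≈ 0.953

Let H be the event that the patient has the disease. P(H) = 0.23, so P(¬H) = 0.77. With E the 'positive' result, P(E|H) = 0.956 and P(E|¬H) = 0.014.
P(E) = 0.956·0.23 + 0.014·0.77 = 0.21988 + 0.010780 = 0.23066.
By Bayes' theorem, P(H|E) = 0.21988 / 0.23066 = 0.953.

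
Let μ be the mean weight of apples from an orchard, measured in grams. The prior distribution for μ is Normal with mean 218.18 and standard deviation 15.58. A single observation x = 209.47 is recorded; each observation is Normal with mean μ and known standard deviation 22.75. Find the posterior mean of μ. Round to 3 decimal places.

Posterior mean ≈ 215.399

With known σ, the Normal prior is conjugate. Weight on the data is w = (n/σ²)/(n/σ² + 1/τ₀²) = 0.00193213/(0.00193213+0.00411970) = 0.31926.
Posterior mean = w·x̄ + (1−w)·μ₀ = 0.31926·209.47 + 0.68074·218.18 = 215.399.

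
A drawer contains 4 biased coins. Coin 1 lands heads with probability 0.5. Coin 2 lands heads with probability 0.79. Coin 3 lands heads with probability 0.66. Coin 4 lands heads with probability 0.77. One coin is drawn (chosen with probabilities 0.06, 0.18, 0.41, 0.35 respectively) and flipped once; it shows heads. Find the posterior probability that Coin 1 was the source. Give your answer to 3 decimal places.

Posterior probability ≈ 0.042

P(heads|C1) = 0.5; P(heads|C2) = 0.79; P(heads|C3) = 0.66; P(heads|C4) = 0.77.
Prior × likelihood for each source: 0.06·0.5=0.03000, 0.18·0.79=0.1422, 0.41·0.66=0.2706, 0.35·0.77=0.2695. Summing gives P(heads) = 0.71230.
P(Coin 1 | heads) = 0.03000 / 0.71230 = 0.042.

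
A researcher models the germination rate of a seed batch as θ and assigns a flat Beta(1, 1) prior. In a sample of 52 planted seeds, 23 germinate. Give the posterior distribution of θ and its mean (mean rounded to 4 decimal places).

Posterior: Beta(24, 30); mean ≈ 0.4444

The binomial likelihood is conjugate to the Beta prior: with 23 successes and 29 failures, the posterior is Beta(1+23, 1+29) = Beta(24, 30).
Posterior mean = α/(α+β) = 24/54 = 0.4444.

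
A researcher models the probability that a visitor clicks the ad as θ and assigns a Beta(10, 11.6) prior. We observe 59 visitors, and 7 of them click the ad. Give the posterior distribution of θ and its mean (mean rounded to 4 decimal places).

Posterior: Beta(17, 63.6); mean ≈ 0.2109

The binomial likelihood is conjugate to the Beta prior: with 7 successes and 52 failures, the posterior is Beta(10+7, 11.6+52) = Beta(17, 63.6).
Posterior mean = α/(α+β) = 17/80.6 = 0.2109.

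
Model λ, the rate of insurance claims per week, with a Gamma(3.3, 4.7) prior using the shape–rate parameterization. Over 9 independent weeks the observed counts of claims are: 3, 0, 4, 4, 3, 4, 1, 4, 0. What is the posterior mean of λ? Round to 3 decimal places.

Total count ∑xᵢ = 23 over n = 9 weeks.
Gamma is conjugate to the Poisson likelihood: posterior is Gamma(shape = 3.3+23 = 26.3, rate = 4.7+9 = 13.7).
E[λ | data] = 26.3/13.7 = 1.920.

Posterior mean ≈ 1.920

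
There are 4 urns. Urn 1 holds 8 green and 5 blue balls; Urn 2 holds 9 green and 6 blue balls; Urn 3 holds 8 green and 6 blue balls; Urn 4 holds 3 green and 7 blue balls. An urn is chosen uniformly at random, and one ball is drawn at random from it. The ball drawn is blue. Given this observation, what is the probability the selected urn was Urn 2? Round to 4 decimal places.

Posterior probability ≈ 0.2091

Tabulate prior·likelihood by source: [1] prior 0.25, lik 0.3846, product 0.09615; [2] prior 0.25, lik 0.4, product 0.1000; [3] prior 0.25, lik 0.4286, product 0.1071; [4] prior 0.25, lik 0.7, product 0.1750.
Normalizing constant = 0.47830; the posterior for Urn 2 is its product over the sum, 0.1000/0.47830 = 0.2091.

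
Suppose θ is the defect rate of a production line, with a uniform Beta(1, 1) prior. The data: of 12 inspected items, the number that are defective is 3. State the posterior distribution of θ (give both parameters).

Posterior: Beta(4, 10)

Observing 3 successes and 9 failures updates Beta(1, 1) by adding the success and failure counts to the two shape parameters: α = 1+3 = 4, β = 1+9 = 10.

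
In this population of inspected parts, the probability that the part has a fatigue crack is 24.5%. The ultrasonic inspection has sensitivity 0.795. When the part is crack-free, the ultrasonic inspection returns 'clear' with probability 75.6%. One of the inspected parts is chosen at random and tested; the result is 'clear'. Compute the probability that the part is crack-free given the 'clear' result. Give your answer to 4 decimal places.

P(¬H | E) ≈ 0.9191

Write H for 'the part has a fatigue crack'. Prior odds H:¬H = 0.245/0.755 = 0.32450. For the 'clear' outcome, the likelihood ratio is 0.205/0.756 = 0.27116.
Posterior odds = 0.32450 × 0.27116 = 0.087994, so P(H|E) = 0.087994/(1+0.087994) = 0.0809. Then P(¬H|E) = 1 − 0.0809 = 0.9191.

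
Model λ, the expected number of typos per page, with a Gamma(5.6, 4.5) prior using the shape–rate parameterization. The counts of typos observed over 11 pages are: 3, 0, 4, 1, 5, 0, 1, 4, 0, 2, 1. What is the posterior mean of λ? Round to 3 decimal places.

Posterior mean ≈ 1.716

The Poisson likelihood adds the total count to the shape and the number of exposure periods to the rate. Here ∑xᵢ = 21 and n = 11, so shape 5.6→26.6 and rate 4.5→15.5.
E[λ | data] = 26.6/15.5 = 1.716.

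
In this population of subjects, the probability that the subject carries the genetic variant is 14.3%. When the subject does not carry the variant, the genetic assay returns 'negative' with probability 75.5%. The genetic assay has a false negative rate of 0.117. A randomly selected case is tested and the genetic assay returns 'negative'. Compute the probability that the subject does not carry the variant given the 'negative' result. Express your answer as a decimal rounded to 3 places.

P(¬H | E) ≈ 0.975

Write H for 'the subject carries the genetic variant'. Prior odds H:¬H = 0.143/0.857 = 0.16686. For the 'negative' outcome, the likelihood ratio is 0.117/0.755 = 0.15497.
Posterior odds = 0.16686 × 0.15497 = 0.025858, so P(H|E) = 0.025858/(1+0.025858) = 0.025. Then P(¬H|E) = 1 − 0.025 = 0.975.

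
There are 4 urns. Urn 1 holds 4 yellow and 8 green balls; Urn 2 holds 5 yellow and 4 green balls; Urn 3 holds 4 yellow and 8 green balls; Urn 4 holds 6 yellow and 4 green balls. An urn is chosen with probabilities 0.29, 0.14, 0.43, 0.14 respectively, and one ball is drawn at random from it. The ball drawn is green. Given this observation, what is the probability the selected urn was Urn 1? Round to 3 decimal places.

Posterior probability ≈ 0.323

Tabulate prior·likelihood by source: [1] prior 0.29, lik 0.6667, product 0.1933; [2] prior 0.14, lik 0.4444, product 0.06222; [3] prior 0.43, lik 0.6667, product 0.2867; [4] prior 0.14, lik 0.4, product 0.05600.
Normalizing constant = 0.59822; the posterior for Urn 1 is its product over the sum, 0.1933/0.59822 = 0.323.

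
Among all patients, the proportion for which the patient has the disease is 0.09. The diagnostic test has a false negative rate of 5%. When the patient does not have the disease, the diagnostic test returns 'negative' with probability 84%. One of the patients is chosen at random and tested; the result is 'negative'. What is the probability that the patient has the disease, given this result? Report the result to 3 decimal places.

Let H be the event that the patient has the disease. P(H) = 0.09, so P(¬H) = 0.91. With E the 'negative' result, P(E|H) = 0.05 and P(E|¬H) = 0.84.
P(E) = 0.05·0.09 + 0.84·0.91 = 0.0045000 + 0.76440 = 0.76890.
By Bayes' theorem, P(H|E) = 0.0045000 / 0.76890 = 0.006.

P(H | E) ≈ 0.006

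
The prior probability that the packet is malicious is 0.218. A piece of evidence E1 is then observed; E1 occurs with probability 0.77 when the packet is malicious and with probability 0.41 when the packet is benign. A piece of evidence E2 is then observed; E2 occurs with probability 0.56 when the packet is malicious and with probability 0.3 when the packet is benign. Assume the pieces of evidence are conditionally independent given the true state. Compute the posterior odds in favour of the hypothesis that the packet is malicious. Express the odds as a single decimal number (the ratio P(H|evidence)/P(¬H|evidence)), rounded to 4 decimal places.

Prior odds = 0.218/(1−0.218) = 0.27877. In log-odds, ln(0.27877) = -1.2774.
Add log likelihood ratios: ln(1.8780) + ln(1.8667) = 1.2544.
Posterior log-odds = -0.022972, so posterior odds = exp(-0.022972) = 0.97729.

Posterior odds ≈ 0.9773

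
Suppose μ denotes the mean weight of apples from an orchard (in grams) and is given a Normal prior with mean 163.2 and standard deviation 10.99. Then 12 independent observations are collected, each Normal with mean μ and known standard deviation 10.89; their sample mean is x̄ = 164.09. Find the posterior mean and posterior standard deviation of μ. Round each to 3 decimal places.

Prior precision 1/τ₀² = 1/10.99² = 0.00827951; data precision n/σ² = 12/10.89² = 0.101187.
Posterior precision = 0.00827951 + 0.101187 = 0.109467, giving posterior SD = 1/√0.109467 = 3.022.
Posterior mean = (0.00827951·163.2 + 0.101187·164.09) / 0.109467 = 164.023.

Posterior mean ≈ 164.023; posterior SD ≈ 3.022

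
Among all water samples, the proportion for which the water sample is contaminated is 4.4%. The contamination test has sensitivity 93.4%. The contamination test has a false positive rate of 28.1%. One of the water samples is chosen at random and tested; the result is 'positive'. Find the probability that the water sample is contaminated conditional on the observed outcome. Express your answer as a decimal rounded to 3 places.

P(H | E) ≈ 0.133

Let H be the event that the water sample is contaminated. P(H) = 0.044, so P(¬H) = 0.956. With E the 'positive' result, P(E|H) = 0.934 and P(E|¬H) = 0.281.
P(E) = 0.934·0.044 + 0.281·0.956 = 0.041096 + 0.26864 = 0.30973.
By Bayes' theorem, P(H|E) = 0.041096 / 0.30973 = 0.133.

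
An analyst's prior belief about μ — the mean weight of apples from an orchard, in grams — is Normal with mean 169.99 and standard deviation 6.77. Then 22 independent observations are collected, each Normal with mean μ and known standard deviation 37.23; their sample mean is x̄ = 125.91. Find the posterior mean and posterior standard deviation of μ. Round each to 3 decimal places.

Posterior mean ≈ 151.427; posterior SD ≈ 5.151

With known σ, the Normal prior is conjugate. Weight on the data is w = (n/σ²)/(n/σ² + 1/τ₀²) = 0.0158722/(0.0158722+0.0218184) = 0.42112.
Posterior mean = w·x̄ + (1−w)·μ₀ = 0.42112·125.91 + 0.57888·169.99 = 151.427. Posterior variance = 1/(0.0158722+0.0218184) = 26.5318, so SD = 5.151.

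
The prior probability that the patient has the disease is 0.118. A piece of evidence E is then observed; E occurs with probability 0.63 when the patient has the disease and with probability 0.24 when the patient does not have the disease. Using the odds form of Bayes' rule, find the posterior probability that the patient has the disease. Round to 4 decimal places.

Posterior probability ≈ 0.2599

Prior odds = 0.118/(1−0.118) = 0.13379. In log-odds, ln(0.13379) = -2.0115.
Add log likelihood ratio: ln(2.6250) = 0.96508.
Posterior log-odds = -1.0464, so posterior odds = exp(-1.0464) = 0.35119. Converting, P(H|E) = 0.35119/1.3512 = 0.2599.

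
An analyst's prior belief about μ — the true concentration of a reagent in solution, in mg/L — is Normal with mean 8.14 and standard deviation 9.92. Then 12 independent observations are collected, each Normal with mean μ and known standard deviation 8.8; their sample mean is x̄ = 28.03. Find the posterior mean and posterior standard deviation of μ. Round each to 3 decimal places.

Posterior mean ≈ 26.806; posterior SD ≈ 2.461

With known σ, the Normal prior is conjugate. Weight on the data is w = (n/σ²)/(n/σ² + 1/τ₀²) = 0.154959/(0.154959+0.0101619) = 0.93846.
Posterior mean = w·x̄ + (1−w)·μ₀ = 0.93846·28.03 + 0.061543·8.14 = 26.806. Posterior variance = 1/(0.154959+0.0101619) = 6.05618, so SD = 2.461.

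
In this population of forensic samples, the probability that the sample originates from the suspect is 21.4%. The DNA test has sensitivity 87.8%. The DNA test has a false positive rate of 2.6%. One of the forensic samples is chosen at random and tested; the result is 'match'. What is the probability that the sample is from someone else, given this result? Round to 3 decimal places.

P(¬H | E) ≈ 0.098

Let H be the event that the sample originates from the suspect. P(H) = 0.214, so P(¬H) = 0.786. With E the 'match' result, P(E|H) = 0.878 and P(E|¬H) = 0.026.
P(E) = 0.878·0.214 + 0.026·0.786 = 0.18789 + 0.020436 = 0.20833.
By Bayes' theorem, P(H|E) = 0.18789 / 0.20833 = 0.902. Hence P(¬H|E) = 1 − 0.902 = 0.098.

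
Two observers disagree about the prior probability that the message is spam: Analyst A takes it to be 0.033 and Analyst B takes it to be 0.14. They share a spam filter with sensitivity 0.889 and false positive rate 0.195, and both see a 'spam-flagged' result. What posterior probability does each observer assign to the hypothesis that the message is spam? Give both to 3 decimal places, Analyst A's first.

Analyst A: 0.135; Analyst B: 0.426

The likelihood ratio for a 'spam-flagged' result is 0.889/0.195 = 4.5590.
Analyst A: prior odds 0.033/0.967 = 0.034126; posterior odds 0.15558; posterior probability 0.135.
Analyst B: prior odds 0.14/0.86 = 0.16279; posterior odds 0.74216; posterior probability 0.426.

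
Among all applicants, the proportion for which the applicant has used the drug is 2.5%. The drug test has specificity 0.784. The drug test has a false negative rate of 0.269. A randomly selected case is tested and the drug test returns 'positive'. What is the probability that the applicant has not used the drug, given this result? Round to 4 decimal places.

P(¬H | E) ≈ 0.9202

Write H for 'the applicant has used the drug'. Prior odds H:¬H = 0.025/0.975 = 0.025641. For the 'positive' outcome, the likelihood ratio is 0.731/0.216 = 3.3843.
Posterior odds = 0.025641 × 3.3843 = 0.086776, so P(H|E) = 0.086776/(1+0.086776) = 0.0798. Then P(¬H|E) = 1 − 0.0798 = 0.9202.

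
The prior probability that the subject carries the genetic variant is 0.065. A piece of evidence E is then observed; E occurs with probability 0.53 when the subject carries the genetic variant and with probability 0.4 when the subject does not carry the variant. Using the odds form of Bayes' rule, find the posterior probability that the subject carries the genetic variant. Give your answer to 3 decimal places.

Posterior probability ≈ 0.084

Prior odds = 0.065/(1−0.065) = 0.069519.
Likelihood ratio for E = 0.53/0.4 = 1.3250.
Posterior odds = prior odds × LR = 0.092112.
Posterior probability = odds/(1+odds) = 0.092112/1.0921 = 0.084.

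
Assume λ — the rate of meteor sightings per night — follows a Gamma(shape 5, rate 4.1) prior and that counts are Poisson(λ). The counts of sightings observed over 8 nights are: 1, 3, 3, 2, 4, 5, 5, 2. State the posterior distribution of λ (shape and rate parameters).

Posterior: Gamma(shape=30, rate=12.1)

The Poisson likelihood adds the total count to the shape and the number of exposure periods to the rate. Here ∑xᵢ = 25 and n = 8, so shape 5→30 and rate 4.1→12.1.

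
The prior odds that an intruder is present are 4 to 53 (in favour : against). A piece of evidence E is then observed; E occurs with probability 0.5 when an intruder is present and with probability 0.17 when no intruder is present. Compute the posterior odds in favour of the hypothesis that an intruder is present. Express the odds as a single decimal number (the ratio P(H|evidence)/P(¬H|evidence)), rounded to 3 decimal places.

Prior odds = 4/53 = 0.075472. In log-odds, ln(0.075472) = -2.5840.
Add log likelihood ratio: ln(2.9412) = 1.0788.
Posterior log-odds = -1.5052, so posterior odds = exp(-1.5052) = 0.22198.

Posterior odds ≈ 0.222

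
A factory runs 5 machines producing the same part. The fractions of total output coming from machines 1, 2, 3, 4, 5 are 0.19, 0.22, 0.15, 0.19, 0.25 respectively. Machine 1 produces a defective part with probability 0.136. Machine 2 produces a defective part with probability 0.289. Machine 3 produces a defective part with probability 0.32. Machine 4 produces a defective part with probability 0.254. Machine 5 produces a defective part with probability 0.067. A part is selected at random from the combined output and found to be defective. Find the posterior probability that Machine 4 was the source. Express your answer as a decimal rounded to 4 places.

Posterior probability ≈ 0.2384

Tabulate prior·likelihood by source: [1] prior 0.19, lik 0.136, product 0.02584; [2] prior 0.22, lik 0.289, product 0.06358; [3] prior 0.15, lik 0.32, product 0.04800; [4] prior 0.19, lik 0.254, product 0.04826; [5] prior 0.25, lik 0.067, product 0.01675.
Normalizing constant = 0.20243; the posterior for Machine 4 is its product over the sum, 0.04826/0.20243 = 0.2384.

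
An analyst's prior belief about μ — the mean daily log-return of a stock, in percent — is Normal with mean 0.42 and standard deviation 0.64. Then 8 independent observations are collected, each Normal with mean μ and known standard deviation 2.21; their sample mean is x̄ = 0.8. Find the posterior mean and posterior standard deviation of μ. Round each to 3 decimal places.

Posterior mean ≈ 0.573; posterior SD ≈ 0.495

With known σ, the Normal prior is conjugate. Weight on the data is w = (n/σ²)/(n/σ² + 1/τ₀²) = 1.63797/(1.63797+2.44141) = 0.40152.
Posterior mean = w·x̄ + (1−w)·μ₀ = 0.40152·0.8 + 0.59848·0.42 = 0.573. Posterior variance = 1/(1.63797+2.44141) = 0.245136, so SD = 0.495.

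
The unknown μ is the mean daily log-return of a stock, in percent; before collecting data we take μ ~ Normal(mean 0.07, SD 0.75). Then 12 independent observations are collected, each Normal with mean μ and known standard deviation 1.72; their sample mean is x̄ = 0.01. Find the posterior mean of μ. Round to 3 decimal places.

Posterior mean ≈ 0.028

Prior precision 1/τ₀² = 1/0.75² = 1.77778; data precision n/σ² = 12/1.72² = 4.05625.
Posterior precision = 1.77778 + 4.05625 = 5.83402.
Posterior mean = (1.77778·0.07 + 4.05625·0.01) / 5.83402 = 0.028.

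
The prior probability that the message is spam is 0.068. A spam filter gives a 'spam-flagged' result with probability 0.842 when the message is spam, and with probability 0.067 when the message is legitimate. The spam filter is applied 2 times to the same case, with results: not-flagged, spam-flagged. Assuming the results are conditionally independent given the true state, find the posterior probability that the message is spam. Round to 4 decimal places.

Let H be the event that the message is spam; start with P(H) = 0.068. P('spam-flagged'|H) = 0.842, P('spam-flagged'|¬H) = 0.067.
Update on result 1 ('not-flagged'): P(H) ← 0.158·0.0680 / (0.158·0.0680 + 0.933·0.9320) = 0.010744/0.88030 = 0.0122.
Update on result 2 ('spam-flagged'): P(H) ← 0.842·0.0122 / (0.842·0.0122 + 0.067·0.9878) = 0.010277/0.076459 = 0.1344.

Posterior P(H) ≈ 0.1344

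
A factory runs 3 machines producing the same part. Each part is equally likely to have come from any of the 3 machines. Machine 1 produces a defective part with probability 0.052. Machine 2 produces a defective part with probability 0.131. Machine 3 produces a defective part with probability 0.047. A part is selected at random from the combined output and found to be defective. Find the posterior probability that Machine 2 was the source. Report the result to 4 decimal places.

P(defective|M1) = 0.052; P(defective|M2) = 0.131; P(defective|M3) = 0.047.
Prior × likelihood for each source: 0.333333·0.052=0.01733, 0.333333·0.131=0.04367, 0.333333·0.047=0.01567. Summing gives P(defective) = 0.076667.
P(Machine 2 | defective) = 0.04367 / 0.076667 = 0.5696.

Posterior probability ≈ 0.5696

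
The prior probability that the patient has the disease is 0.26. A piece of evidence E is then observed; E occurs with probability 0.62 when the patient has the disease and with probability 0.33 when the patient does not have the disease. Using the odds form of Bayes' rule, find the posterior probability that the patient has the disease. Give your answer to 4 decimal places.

Prior odds = 0.26/(1−0.26) = 0.35135.
Likelihood ratio for E = 0.62/0.33 = 1.8788.
Posterior odds = prior odds × LR = 0.66011.
Posterior probability = odds/(1+odds) = 0.66011/1.6601 = 0.3976.

Posterior probability ≈ 0.3976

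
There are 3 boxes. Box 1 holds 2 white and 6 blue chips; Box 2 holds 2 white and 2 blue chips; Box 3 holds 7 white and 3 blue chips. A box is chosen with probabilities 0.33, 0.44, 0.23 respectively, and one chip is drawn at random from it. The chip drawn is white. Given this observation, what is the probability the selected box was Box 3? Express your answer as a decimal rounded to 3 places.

Tabulate prior·likelihood by source: [1] prior 0.33, lik 0.25, product 0.08250; [2] prior 0.44, lik 0.5, product 0.2200; [3] prior 0.23, lik 0.7, product 0.1610.
Normalizing constant = 0.46350; the posterior for Box 3 is its product over the sum, 0.1610/0.46350 = 0.347.

Posterior probability ≈ 0.347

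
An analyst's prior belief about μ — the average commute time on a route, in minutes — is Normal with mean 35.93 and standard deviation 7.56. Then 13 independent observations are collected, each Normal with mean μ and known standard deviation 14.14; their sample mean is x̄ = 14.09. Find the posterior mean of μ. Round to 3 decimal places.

With known σ, the Normal prior is conjugate. Weight on the data is w = (n/σ²)/(n/σ² + 1/τ₀²) = 0.0650196/(0.0650196+0.0174967) = 0.78796.
Posterior mean = w·x̄ + (1−w)·μ₀ = 0.78796·14.09 + 0.21204·35.93 = 18.721.

Posterior mean ≈ 18.721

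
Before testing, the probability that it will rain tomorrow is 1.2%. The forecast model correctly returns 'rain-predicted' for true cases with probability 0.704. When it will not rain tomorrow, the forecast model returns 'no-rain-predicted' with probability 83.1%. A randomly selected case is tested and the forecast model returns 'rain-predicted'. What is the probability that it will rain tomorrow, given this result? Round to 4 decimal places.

P(H | E) ≈ 0.0482

Let H be the event that it will rain tomorrow. P(H) = 0.012, so P(¬H) = 0.988. With E the 'rain-predicted' result, P(E|H) = 0.704 and P(E|¬H) = 0.169.
P(E) = 0.704·0.012 + 0.169·0.988 = 0.0084480 + 0.16697 = 0.17542.
By Bayes' theorem, P(H|E) = 0.0084480 / 0.17542 = 0.0482.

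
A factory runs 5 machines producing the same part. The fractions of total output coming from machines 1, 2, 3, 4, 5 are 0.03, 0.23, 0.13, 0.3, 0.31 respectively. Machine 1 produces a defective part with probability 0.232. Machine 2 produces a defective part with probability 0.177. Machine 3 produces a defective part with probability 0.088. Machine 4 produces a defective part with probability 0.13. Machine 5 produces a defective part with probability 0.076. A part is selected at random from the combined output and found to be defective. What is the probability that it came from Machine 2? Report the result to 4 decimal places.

P(defective|M1) = 0.232; P(defective|M2) = 0.177; P(defective|M3) = 0.088; P(defective|M4) = 0.13; P(defective|M5) = 0.076.
Prior × likelihood for each source: 0.03·0.232=0.006960, 0.23·0.177=0.04071, 0.13·0.088=0.01144, 0.3·0.13=0.03900, 0.31·0.076=0.02356. Summing gives P(defective) = 0.12167.
P(Machine 2 | defective) = 0.04071 / 0.12167 = 0.3346.

Posterior probability ≈ 0.3346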